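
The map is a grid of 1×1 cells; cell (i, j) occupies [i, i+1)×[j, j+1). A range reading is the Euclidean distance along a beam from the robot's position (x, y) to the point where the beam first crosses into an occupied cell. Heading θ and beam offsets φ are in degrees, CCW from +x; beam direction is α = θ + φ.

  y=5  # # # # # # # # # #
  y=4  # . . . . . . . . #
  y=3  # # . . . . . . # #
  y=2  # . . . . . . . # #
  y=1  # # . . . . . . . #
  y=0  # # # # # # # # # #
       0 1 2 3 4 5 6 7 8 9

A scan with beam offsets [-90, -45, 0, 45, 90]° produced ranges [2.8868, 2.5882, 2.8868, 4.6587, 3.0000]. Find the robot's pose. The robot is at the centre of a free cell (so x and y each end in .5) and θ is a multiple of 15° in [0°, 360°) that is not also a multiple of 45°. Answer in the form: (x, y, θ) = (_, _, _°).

Enumerate (i+0.5, j+0.5, θ) over the 28 free cells and 16 admissible headings. For each, cast all 5 beams and compare to the given ranges.
  (6.5, 4.5, 75°): beam 1 = 1.9319 ≠ 2.8868 ✗
  (5.5, 4.5, 330°): beam 1 = 4.0415 ≠ 2.8868 ✗
  (8.5, 1.5, 285°): beam 1 = 1.9319 ≠ 2.8868 ✗
  (5.5, 4.5, 165°): beam 1 = 0.5176 ≠ 2.8868 ✗
  …
  (3.5, 3.5, 300°): r_1=2.8868, r_2=2.5882, r_3=2.8868, r_4=4.6587, r_5=3.0000 — all match ✓
Only this pose fits every beam.

(x, y, θ) = (3.5, 3.5, 300°)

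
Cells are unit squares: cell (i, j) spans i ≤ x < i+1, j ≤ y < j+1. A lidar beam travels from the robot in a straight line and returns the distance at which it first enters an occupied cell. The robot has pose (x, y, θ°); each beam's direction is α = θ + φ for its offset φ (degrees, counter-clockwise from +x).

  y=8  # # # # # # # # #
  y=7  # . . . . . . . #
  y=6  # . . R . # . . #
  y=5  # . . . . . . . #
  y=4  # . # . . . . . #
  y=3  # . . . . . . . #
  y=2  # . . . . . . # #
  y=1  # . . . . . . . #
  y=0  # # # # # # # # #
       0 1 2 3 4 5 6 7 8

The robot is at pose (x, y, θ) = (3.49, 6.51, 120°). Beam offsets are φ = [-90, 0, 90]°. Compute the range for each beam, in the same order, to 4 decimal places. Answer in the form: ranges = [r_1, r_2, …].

ranges = [2.9800, 1.7205, 2.8752]

beam 1: φ=-90°, α=30°
  direction (0.8660, 0.5000); cell (3,6); t to first gridline: x 0.5889, y 0.9800 (then +1.1547 / +2.0000)
    (4,6) via x @ 0.5889
    (4,7) via y @ 0.9800
    (5,7) via x @ 1.7436
    (6,7) via x @ 2.8983
    (6,8) via y @ 2.9800  # hit
  → r_1 = 2.9800
beam 2: φ=0°, α=120°
  direction (-0.5000, 0.8660); cell (3,6); t to first gridline: x 0.9800, y 0.5658 (then +2.0000 / +1.1547)
    (3,7) via y @ 0.5658
    (2,7) via x @ 0.9800
    (2,8) via y @ 1.7205  # hit
  → r_2 = 1.7205
beam 3: φ=90°, α=210°
  direction (-0.8660, -0.5000); cell (3,6); t to first gridline: x 0.5658, y 1.0200 (then +1.1547 / +2.0000)
    (2,6) via x @ 0.5658
    (2,5) via y @ 1.0200
    (1,5) via x @ 1.7205
    (0,5) via x @ 2.8752  # hit
  → r_3 = 2.8752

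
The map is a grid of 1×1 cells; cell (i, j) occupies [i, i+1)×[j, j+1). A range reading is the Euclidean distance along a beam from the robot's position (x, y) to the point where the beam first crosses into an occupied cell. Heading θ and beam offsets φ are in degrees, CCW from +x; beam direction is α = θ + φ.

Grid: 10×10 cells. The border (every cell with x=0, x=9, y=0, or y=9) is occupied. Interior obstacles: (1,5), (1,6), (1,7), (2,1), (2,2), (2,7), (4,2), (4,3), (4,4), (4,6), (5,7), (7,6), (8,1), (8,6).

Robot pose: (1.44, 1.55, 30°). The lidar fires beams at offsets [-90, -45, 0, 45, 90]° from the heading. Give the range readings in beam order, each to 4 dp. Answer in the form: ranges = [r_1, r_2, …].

beam 1: φ=-90°, α=300°
  dir = (cos 300°, sin 300°) = (0.5000, -0.8660); from cell (1,1)
  next x-line at t=1.1200, next y-line at t=0.6351; Δt_x=2.0000, Δt_y=1.1547
    y: enter (1,0) at t=0.6351 ← occupied
  → r_1 = 0.6351
beam 2: φ=-45°, α=345°
  dir = (cos 345°, sin 345°) = (0.9659, -0.2588); from cell (1,1)
  next x-line at t=0.5798, next y-line at t=2.1250; Δt_x=1.0353, Δt_y=3.8637
    x: enter (2,1) at t=0.5798 ← occupied
  → r_2 = 0.5798
beam 3: φ=0°, α=30°
  dir = (cos 30°, sin 30°) = (0.8660, 0.5000); from cell (1,1)
  next x-line at t=0.6466, next y-line at t=0.9000; Δt_x=1.1547, Δt_y=2.0000
    x: enter (2,1) at t=0.6466 ← occupied
  → r_3 = 0.6466
beam 4: φ=45°, α=75°
  dir = (cos 75°, sin 75°) = (0.2588, 0.9659); from cell (1,1)
  next x-line at t=2.1637, next y-line at t=0.4659; Δt_x=3.8637, Δt_y=1.0353
    y: enter (1,2) at t=0.4659
    y: enter (1,3) at t=1.5012
    x: enter (2,3) at t=2.1637
    y: enter (2,4) at t=2.5364
    y: enter (2,5) at t=3.5717
    y: enter (2,6) at t=4.6070
    y: enter (2,7) at t=5.6423 ← occupied
  → r_4 = 5.6423
beam 5: φ=90°, α=120°
  dir = (cos 120°, sin 120°) = (-0.5000, 0.8660); from cell (1,1)
  next x-line at t=0.8800, next y-line at t=0.5196; Δt_x=2.0000, Δt_y=1.1547
    y: enter (1,2) at t=0.5196
    x: enter (0,2) at t=0.8800 ← occupied
  → r_5 = 0.8800

ranges = [0.6351, 0.5798, 0.6466, 5.6423, 0.8800]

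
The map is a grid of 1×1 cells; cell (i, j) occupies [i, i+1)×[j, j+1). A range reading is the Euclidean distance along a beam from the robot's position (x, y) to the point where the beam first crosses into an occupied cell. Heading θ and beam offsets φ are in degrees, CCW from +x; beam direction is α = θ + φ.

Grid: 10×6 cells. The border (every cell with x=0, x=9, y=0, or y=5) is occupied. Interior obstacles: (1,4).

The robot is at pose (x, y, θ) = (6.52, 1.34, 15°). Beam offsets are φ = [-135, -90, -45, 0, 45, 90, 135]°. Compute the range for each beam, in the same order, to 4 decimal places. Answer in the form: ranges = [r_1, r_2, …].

ranges = [0.3926, 0.3520, 0.6800, 2.5675, 4.2262, 3.7891, 5.3200]

beam 1: φ=-135°, α=240°
  cosα=-0.5000 sinα=-0.8660 | (6,1) | tMaxX 1.0400 tMaxY 0.3926 | tΔX 2.0000 tΔY 1.1547
    t=0.3926 [y] (6,0) — stop
  → r_1 = 0.3926
beam 2: φ=-90°, α=285°
  cosα=0.2588 sinα=-0.9659 | (6,1) | tMaxX 1.8546 tMaxY 0.3520 | tΔX 3.8637 tΔY 1.0353
    t=0.3520 [y] (6,0) — stop
  → r_2 = 0.3520
beam 3: φ=-45°, α=330°
  cosα=0.8660 sinα=-0.5000 | (6,1) | tMaxX 0.5543 tMaxY 0.6800 | tΔX 1.1547 tΔY 2.0000
    t=0.5543 [x] (7,1)
    t=0.6800 [y] (7,0) — stop
  → r_3 = 0.6800
beam 4: φ=0°, α=15°
  cosα=0.9659 sinα=0.2588 | (6,1) | tMaxX 0.4969 tMaxY 2.5500 | tΔX 1.0353 tΔY 3.8637
    t=0.4969 [x] (7,1)
    t=1.5322 [x] (8,1)
    t=2.5500 [y] (8,2)
    t=2.5675 [x] (9,2) — stop
  → r_4 = 2.5675
beam 5: φ=45°, α=60°
  cosα=0.5000 sinα=0.8660 | (6,1) | tMaxX 0.9600 tMaxY 0.7621 | tΔX 2.0000 tΔY 1.1547
    t=0.7621 [y] (6,2)
    t=0.9600 [x] (7,2)
    t=1.9168 [y] (7,3)
    t=2.9600 [x] (8,3)
    t=3.0715 [y] (8,4)
    t=4.2262 [y] (8,5) — stop
  → r_5 = 4.2262
beam 6: φ=90°, α=105°
  cosα=-0.2588 sinα=0.9659 | (6,1) | tMaxX 2.0091 tMaxY 0.6833 | tΔX 3.8637 tΔY 1.0353
    t=0.6833 [y] (6,2)
    t=1.7186 [y] (6,3)
    t=2.0091 [x] (5,3)
    t=2.7538 [y] (5,4)
    t=3.7891 [y] (5,5) — stop
  → r_6 = 3.7891
beam 7: φ=135°, α=150°
  cosα=-0.8660 sinα=0.5000 | (6,1) | tMaxX 0.6004 tMaxY 1.3200 | tΔX 1.1547 tΔY 2.0000
    t=0.6004 [x] (5,1)
    t=1.3200 [y] (5,2)
    t=1.7551 [x] (4,2)
    t=2.9098 [x] (3,2)
    t=3.3200 [y] (3,3)
    t=4.0645 [x] (2,3)
    t=5.2192 [x] (1,3)
    t=5.3200 [y] (1,4) — stop
  → r_7 = 5.3200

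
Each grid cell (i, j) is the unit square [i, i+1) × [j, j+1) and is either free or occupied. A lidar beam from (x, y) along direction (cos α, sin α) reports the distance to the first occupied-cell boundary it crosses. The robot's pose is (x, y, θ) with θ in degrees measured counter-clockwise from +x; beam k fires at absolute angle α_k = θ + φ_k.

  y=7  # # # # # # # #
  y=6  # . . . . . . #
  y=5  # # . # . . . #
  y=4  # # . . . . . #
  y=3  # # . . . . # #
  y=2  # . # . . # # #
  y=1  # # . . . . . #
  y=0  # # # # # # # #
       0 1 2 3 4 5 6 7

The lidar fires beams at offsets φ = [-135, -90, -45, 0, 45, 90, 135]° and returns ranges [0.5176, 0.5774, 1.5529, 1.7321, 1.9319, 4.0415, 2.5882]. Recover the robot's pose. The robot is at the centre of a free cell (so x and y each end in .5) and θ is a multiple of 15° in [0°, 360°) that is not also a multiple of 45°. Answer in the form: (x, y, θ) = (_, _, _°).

(x, y, θ) = (3.5, 4.5, 210°)

Enumerate (i+0.5, j+0.5, θ) over the 27 free cells and 16 admissible headings. For each, cast all 7 beams and compare to the given ranges.
  (3.5, 6.5, 330°): beam 1 = 1.9319 ≠ 0.5176 ✗
  (5.5, 5.5, 300°): beam 1 = 1.5529 ≠ 0.5176 ✗
  (4.5, 3.5, 75°): beam 1 = 1.0000 ≠ 0.5176 ✗
  (2.5, 5.5, 15°): beam 1 = 1.0000 ≠ 0.5176 ✗
  …
  (3.5, 4.5, 210°): r_1=0.5176, r_2=0.5774, r_3=1.5529, r_4=1.7321, r_5=1.9319, r_6=4.0415, r_7=2.5882 — all match ✓
Only this pose fits every beam.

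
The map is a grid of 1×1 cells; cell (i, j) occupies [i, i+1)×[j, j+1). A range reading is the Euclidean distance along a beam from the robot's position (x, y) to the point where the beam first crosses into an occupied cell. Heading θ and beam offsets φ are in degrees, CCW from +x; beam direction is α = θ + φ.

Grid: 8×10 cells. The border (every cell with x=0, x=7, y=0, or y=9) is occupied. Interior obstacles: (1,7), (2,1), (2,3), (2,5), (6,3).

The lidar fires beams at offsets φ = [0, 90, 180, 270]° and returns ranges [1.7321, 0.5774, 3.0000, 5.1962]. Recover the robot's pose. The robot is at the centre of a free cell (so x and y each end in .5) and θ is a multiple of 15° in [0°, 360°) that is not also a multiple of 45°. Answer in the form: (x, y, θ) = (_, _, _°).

The pose lattice has 43·16 = 688 candidates. Test each by forward raycasting.
  (2.5, 7.5, 240°): beam 1 = 3.0000 ≠ 1.7321 ✗
  (3.5, 5.5, 75°): beam 1 = 3.6235 ≠ 1.7321 ✗
  (5.5, 8.5, 345°): beam 1 = 1.5529 ≠ 1.7321 ✗
  …
  (2.5, 7.5, 60°): r_1=1.7321, r_2=0.5774, r_3=3.0000, r_4=5.1962 — all match ✓
Unique over the lattice → pose = (2.5, 7.5, 60°).

(x, y, θ) = (2.5, 7.5, 60°)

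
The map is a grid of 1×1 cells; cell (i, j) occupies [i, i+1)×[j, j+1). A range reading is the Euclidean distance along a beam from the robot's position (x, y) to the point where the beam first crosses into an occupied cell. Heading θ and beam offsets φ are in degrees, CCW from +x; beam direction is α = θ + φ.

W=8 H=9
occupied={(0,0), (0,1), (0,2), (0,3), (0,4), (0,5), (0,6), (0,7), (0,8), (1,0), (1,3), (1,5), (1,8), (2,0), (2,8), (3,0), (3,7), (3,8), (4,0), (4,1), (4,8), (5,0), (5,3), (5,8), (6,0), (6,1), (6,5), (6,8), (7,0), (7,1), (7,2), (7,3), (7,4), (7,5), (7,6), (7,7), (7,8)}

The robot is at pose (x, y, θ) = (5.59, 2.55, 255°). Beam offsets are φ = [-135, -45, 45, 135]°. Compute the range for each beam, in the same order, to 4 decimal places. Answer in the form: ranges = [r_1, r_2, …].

beam 1: φ=-135°, α=120°
  dir = (cos 120°, sin 120°) = (-0.5000, 0.8660); from cell (5,2)
  next x-line at t=1.1800, next y-line at t=0.5196; Δt_x=2.0000, Δt_y=1.1547
    y: enter (5,3) at t=0.5196 ← occupied
  → r_1 = 0.5196
beam 2: φ=-45°, α=210°
  dir = (cos 210°, sin 210°) = (-0.8660, -0.5000); from cell (5,2)
  next x-line at t=0.6813, next y-line at t=1.1000; Δt_x=1.1547, Δt_y=2.0000
    x: enter (4,2) at t=0.6813
    y: enter (4,1) at t=1.1000 ← occupied
  → r_2 = 1.1000
beam 3: φ=45°, α=300°
  dir = (cos 300°, sin 300°) = (0.5000, -0.8660); from cell (5,2)
  next x-line at t=0.8200, next y-line at t=0.6351; Δt_x=2.0000, Δt_y=1.1547
    y: enter (5,1) at t=0.6351
    x: enter (6,1) at t=0.8200 ← occupied
  → r_3 = 0.8200
beam 4: φ=135°, α=30°
  dir = (cos 30°, sin 30°) = (0.8660, 0.5000); from cell (5,2)
  next x-line at t=0.4734, next y-line at t=0.9000; Δt_x=1.1547, Δt_y=2.0000
    x: enter (6,2) at t=0.4734
    y: enter (6,3) at t=0.9000
    x: enter (7,3) at t=1.6281 ← occupied
  → r_4 = 1.6281

ranges = [0.5196, 1.1000, 0.8200, 1.6281]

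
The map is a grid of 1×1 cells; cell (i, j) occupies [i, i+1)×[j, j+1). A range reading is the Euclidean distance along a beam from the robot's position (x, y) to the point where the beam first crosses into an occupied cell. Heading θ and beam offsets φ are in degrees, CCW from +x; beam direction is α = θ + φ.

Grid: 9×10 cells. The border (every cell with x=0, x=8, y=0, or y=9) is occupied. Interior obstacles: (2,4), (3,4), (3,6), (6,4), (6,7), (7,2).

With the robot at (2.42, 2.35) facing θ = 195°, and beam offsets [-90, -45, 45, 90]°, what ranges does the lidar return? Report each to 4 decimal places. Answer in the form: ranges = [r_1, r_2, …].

ranges = [5.4865, 1.6397, 1.5588, 1.3976]

beam 1: φ=-90°, α=105°
  cosα=-0.2588 sinα=0.9659 | (2,2) | tMaxX 1.6228 tMaxY 0.6729 | tΔX 3.8637 tΔY 1.0353
    t=0.6729 [y] (2,3)
    t=1.6228 [x] (1,3)
    t=1.7082 [y] (1,4)
    t=2.7435 [y] (1,5)
    t=3.7788 [y] (1,6)
    t=4.8140 [y] (1,7)
    t=5.4865 [x] (0,7) — stop
  → r_1 = 5.4865
beam 2: φ=-45°, α=150°
  cosα=-0.8660 sinα=0.5000 | (2,2) | tMaxX 0.4850 tMaxY 1.3000 | tΔX 1.1547 tΔY 2.0000
    t=0.4850 [x] (1,2)
    t=1.3000 [y] (1,3)
    t=1.6397 [x] (0,3) — stop
  → r_2 = 1.6397
beam 3: φ=45°, α=240°
  cosα=-0.5000 sinα=-0.8660 | (2,2) | tMaxX 0.8400 tMaxY 0.4041 | tΔX 2.0000 tΔY 1.1547
    t=0.4041 [y] (2,1)
    t=0.8400 [x] (1,1)
    t=1.5588 [y] (1,0) — stop
  → r_3 = 1.5588
beam 4: φ=90°, α=285°
  cosα=0.2588 sinα=-0.9659 | (2,2) | tMaxX 2.2409 tMaxY 0.3623 | tΔX 3.8637 tΔY 1.0353
    t=0.3623 [y] (2,1)
    t=1.3976 [y] (2,0) — stop
  → r_4 = 1.3976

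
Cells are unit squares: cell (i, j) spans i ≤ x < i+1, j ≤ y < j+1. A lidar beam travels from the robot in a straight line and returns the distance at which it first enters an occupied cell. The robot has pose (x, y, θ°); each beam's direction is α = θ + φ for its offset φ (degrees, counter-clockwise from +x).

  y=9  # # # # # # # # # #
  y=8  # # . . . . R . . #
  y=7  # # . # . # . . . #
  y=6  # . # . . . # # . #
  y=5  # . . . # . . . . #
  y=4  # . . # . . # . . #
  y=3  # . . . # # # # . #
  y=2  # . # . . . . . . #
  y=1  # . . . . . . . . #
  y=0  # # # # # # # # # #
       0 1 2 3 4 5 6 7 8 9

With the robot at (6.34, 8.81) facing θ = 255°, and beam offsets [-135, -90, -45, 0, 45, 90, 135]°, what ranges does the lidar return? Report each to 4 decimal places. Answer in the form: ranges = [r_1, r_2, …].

beam 1: φ=-135°, α=120°
  direction (-0.5000, 0.8660); cell (6,8); t to first gridline: x 0.6800, y 0.2194 (then +2.0000 / +1.1547)
    (6,9) via y @ 0.2194  # hit
  → r_1 = 0.2194
beam 2: φ=-90°, α=165°
  direction (-0.9659, 0.2588); cell (6,8); t to first gridline: x 0.3520, y 0.7341 (then +1.0353 / +3.8637)
    (5,8) via x @ 0.3520
    (5,9) via y @ 0.7341  # hit
  → r_2 = 0.7341
beam 3: φ=-45°, α=210°
  direction (-0.8660, -0.5000); cell (6,8); t to first gridline: x 0.3926, y 1.6200 (then +1.1547 / +2.0000)
    (5,8) via x @ 0.3926
    (4,8) via x @ 1.5473
    (4,7) via y @ 1.6200
    (3,7) via x @ 2.7020  # hit
  → r_3 = 2.7020
beam 4: φ=0°, α=255°
  direction (-0.2588, -0.9659); cell (6,8); t to first gridline: x 1.3137, y 0.8386 (then +3.8637 / +1.0353)
    (6,7) via y @ 0.8386
    (5,7) via x @ 1.3137  # hit
  → r_4 = 1.3137
beam 5: φ=45°, α=300°
  direction (0.5000, -0.8660); cell (6,8); t to first gridline: x 1.3200, y 0.9353 (then +2.0000 / +1.1547)
    (6,7) via y @ 0.9353
    (7,7) via x @ 1.3200
    (7,6) via y @ 2.0900  # hit
  → r_5 = 2.0900
beam 6: φ=90°, α=345°
  direction (0.9659, -0.2588); cell (6,8); t to first gridline: x 0.6833, y 3.1296 (then +1.0353 / +3.8637)
    (7,8) via x @ 0.6833
    (8,8) via x @ 1.7186
    (9,8) via x @ 2.7538  # hit
  → r_6 = 2.7538
beam 7: φ=135°, α=30°
  direction (0.8660, 0.5000); cell (6,8); t to first gridline: x 0.7621, y 0.3800 (then +1.1547 / +2.0000)
    (6,9) via y @ 0.3800  # hit
  → r_7 = 0.3800

ranges = [0.2194, 0.7341, 2.7020, 1.3137, 2.0900, 2.7538, 0.3800]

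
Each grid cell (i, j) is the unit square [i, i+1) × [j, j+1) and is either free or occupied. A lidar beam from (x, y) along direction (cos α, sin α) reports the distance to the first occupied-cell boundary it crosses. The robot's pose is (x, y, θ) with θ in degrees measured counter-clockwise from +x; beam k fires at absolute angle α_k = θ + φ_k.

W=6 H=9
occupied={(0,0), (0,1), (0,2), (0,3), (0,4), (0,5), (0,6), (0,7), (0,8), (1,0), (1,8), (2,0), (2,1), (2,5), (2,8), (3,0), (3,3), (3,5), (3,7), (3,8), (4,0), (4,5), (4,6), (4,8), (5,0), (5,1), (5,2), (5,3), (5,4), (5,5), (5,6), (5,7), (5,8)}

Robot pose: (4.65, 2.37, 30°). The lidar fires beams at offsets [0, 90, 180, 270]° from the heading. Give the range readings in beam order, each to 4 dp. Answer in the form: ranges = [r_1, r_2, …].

beam 1: φ=0°, α=30°
  dir = (cos 30°, sin 30°) = (0.8660, 0.5000); from cell (4,2)
  next x-line at t=0.4041, next y-line at t=1.2600; Δt_x=1.1547, Δt_y=2.0000
    x: enter (5,2) at t=0.4041 ← occupied
  → r_1 = 0.4041
beam 2: φ=90°, α=120°
  dir = (cos 120°, sin 120°) = (-0.5000, 0.8660); from cell (4,2)
  next x-line at t=1.3000, next y-line at t=0.7275; Δt_x=2.0000, Δt_y=1.1547
    y: enter (4,3) at t=0.7275
    x: enter (3,3) at t=1.3000 ← occupied
  → r_2 = 1.3000
beam 3: φ=180°, α=210°
  dir = (cos 210°, sin 210°) = (-0.8660, -0.5000); from cell (4,2)
  next x-line at t=0.7506, next y-line at t=0.7400; Δt_x=1.1547, Δt_y=2.0000
    y: enter (4,1) at t=0.7400
    x: enter (3,1) at t=0.7506
    x: enter (2,1) at t=1.9053 ← occupied
  → r_3 = 1.9053
beam 4: φ=270°, α=300°
  dir = (cos 300°, sin 300°) = (0.5000, -0.8660); from cell (4,2)
  next x-line at t=0.7000, next y-line at t=0.4272; Δt_x=2.0000, Δt_y=1.1547
    y: enter (4,1) at t=0.4272
    x: enter (5,1) at t=0.7000 ← occupied
  → r_4 = 0.7000

ranges = [0.4041, 1.3000, 1.9053, 0.7000]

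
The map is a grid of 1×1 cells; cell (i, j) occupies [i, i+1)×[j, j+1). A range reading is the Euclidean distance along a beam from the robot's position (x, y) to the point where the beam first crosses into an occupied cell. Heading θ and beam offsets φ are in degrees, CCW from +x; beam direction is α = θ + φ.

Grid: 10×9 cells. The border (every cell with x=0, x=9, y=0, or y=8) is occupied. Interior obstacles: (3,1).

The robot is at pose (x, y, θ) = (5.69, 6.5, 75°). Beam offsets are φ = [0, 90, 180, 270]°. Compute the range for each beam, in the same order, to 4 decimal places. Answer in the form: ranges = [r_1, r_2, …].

ranges = [1.5529, 4.8554, 5.6940, 3.4268]

beam 1: φ=0°, α=75°
  dir = (cos 75°, sin 75°) = (0.2588, 0.9659); from cell (5,6)
  next x-line at t=1.1977, next y-line at t=0.5176; Δt_x=3.8637, Δt_y=1.0353
    y: enter (5,7) at t=0.5176
    x: enter (6,7) at t=1.1977
    y: enter (6,8) at t=1.5529 ← occupied
  → r_1 = 1.5529
beam 2: φ=90°, α=165°
  dir = (cos 165°, sin 165°) = (-0.9659, 0.2588); from cell (5,6)
  next x-line at t=0.7143, next y-line at t=1.9319; Δt_x=1.0353, Δt_y=3.8637
    x: enter (4,6) at t=0.7143
    x: enter (3,6) at t=1.7496
    y: enter (3,7) at t=1.9319
    x: enter (2,7) at t=2.7849
    x: enter (1,7) at t=3.8202
    x: enter (0,7) at t=4.8554 ← occupied
  → r_2 = 4.8554
beam 3: φ=180°, α=255°
  dir = (cos 255°, sin 255°) = (-0.2588, -0.9659); from cell (5,6)
  next x-line at t=2.6660, next y-line at t=0.5176; Δt_x=3.8637, Δt_y=1.0353
    y: enter (5,5) at t=0.5176
    y: enter (5,4) at t=1.5529
    y: enter (5,3) at t=2.5882
    x: enter (4,3) at t=2.6660
    y: enter (4,2) at t=3.6235
    y: enter (4,1) at t=4.6587
    y: enter (4,0) at t=5.6940 ← occupied
  → r_3 = 5.6940
beam 4: φ=270°, α=345°
  dir = (cos 345°, sin 345°) = (0.9659, -0.2588); from cell (5,6)
  next x-line at t=0.3209, next y-line at t=1.9319; Δt_x=1.0353, Δt_y=3.8637
    x: enter (6,6) at t=0.3209
    x: enter (7,6) at t=1.3562
    y: enter (7,5) at t=1.9319
    x: enter (8,5) at t=2.3915
    x: enter (9,5) at t=3.4268 ← occupied
  → r_4 = 3.4268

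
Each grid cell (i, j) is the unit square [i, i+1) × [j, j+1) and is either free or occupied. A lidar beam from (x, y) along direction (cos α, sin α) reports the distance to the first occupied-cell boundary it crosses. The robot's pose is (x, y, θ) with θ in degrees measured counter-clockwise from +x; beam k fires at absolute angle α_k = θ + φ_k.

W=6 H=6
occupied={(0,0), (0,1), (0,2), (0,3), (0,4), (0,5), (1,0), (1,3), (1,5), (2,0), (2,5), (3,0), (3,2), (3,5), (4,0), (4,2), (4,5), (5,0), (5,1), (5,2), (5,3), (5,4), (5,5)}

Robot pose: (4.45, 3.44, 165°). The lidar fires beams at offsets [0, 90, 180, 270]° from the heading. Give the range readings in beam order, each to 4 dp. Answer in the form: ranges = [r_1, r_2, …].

ranges = [3.5717, 0.4555, 0.5694, 1.6150]

beam 1: φ=0°, α=165°
  cosα=-0.9659 sinα=0.2588 | (4,3) | tMaxX 0.4659 tMaxY 2.1637 | tΔX 1.0353 tΔY 3.8637
    t=0.4659 [x] (3,3)
    t=1.5012 [x] (2,3)
    t=2.1637 [y] (2,4)
    t=2.5364 [x] (1,4)
    t=3.5717 [x] (0,4) — stop
  → r_1 = 3.5717
beam 2: φ=90°, α=255°
  cosα=-0.2588 sinα=-0.9659 | (4,3) | tMaxX 1.7387 tMaxY 0.4555 | tΔX 3.8637 tΔY 1.0353
    t=0.4555 [y] (4,2) — stop
  → r_2 = 0.4555
beam 3: φ=180°, α=345°
  cosα=0.9659 sinα=-0.2588 | (4,3) | tMaxX 0.5694 tMaxY 1.7000 | tΔX 1.0353 tΔY 3.8637
    t=0.5694 [x] (5,3) — stop
  → r_3 = 0.5694
beam 4: φ=270°, α=75°
  cosα=0.2588 sinα=0.9659 | (4,3) | tMaxX 2.1250 tMaxY 0.5798 | tΔX 3.8637 tΔY 1.0353
    t=0.5798 [y] (4,4)
    t=1.6150 [y] (4,5) — stop
  → r_4 = 1.6150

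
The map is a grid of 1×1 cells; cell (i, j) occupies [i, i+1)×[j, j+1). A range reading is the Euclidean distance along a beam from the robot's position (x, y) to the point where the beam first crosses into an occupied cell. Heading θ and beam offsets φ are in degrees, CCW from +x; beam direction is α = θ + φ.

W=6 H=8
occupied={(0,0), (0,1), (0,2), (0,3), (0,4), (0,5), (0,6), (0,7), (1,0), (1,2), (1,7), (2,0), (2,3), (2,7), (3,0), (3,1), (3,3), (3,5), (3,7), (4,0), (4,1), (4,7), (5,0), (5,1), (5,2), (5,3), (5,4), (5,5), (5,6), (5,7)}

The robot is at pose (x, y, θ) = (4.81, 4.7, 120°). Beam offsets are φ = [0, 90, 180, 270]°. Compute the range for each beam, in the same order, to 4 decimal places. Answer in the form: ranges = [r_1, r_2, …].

beam 1: φ=0°, α=120°
  direction (-0.5000, 0.8660); cell (4,4); t to first gridline: x 1.6200, y 0.3464 (then +2.0000 / +1.1547)
    (4,5) via y @ 0.3464
    (4,6) via y @ 1.5011
    (3,6) via x @ 1.6200
    (3,7) via y @ 2.6558  # hit
  → r_1 = 2.6558
beam 2: φ=90°, α=210°
  direction (-0.8660, -0.5000); cell (4,4); t to first gridline: x 0.9353, y 1.4000 (then +1.1547 / +2.0000)
    (3,4) via x @ 0.9353
    (3,3) via y @ 1.4000  # hit
  → r_2 = 1.4000
beam 3: φ=180°, α=300°
  direction (0.5000, -0.8660); cell (4,4); t to first gridline: x 0.3800, y 0.8083 (then +2.0000 / +1.1547)
    (5,4) via x @ 0.3800  # hit
  → r_3 = 0.3800
beam 4: φ=270°, α=30°
  direction (0.8660, 0.5000); cell (4,4); t to first gridline: x 0.2194, y 0.6000 (then +1.1547 / +2.0000)
    (5,4) via x @ 0.2194  # hit
  → r_4 = 0.2194

ranges = [2.6558, 1.4000, 0.3800, 0.2194]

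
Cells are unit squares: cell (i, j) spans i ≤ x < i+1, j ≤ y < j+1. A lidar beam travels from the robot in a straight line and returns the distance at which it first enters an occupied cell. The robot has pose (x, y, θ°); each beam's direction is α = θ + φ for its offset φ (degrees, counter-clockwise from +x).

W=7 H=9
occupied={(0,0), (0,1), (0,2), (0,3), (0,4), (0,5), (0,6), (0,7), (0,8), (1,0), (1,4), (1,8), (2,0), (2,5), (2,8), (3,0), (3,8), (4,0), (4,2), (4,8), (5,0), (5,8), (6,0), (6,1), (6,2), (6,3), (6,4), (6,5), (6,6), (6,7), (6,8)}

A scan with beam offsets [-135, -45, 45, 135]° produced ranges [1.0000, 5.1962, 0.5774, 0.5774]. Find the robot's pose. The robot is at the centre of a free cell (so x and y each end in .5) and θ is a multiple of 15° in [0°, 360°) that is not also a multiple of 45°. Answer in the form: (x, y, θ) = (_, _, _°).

Candidates: 32 free-cell centres × 16 headings = 512 poses. Raycast each; keep the one whose scan matches to 4 dp.
  (1.5, 3.5, 330°): beam 1 = 0.5176 ≠ 1.0000 ✗
  (2.5, 4.5, 30°): beam 1 = 3.6235 ≠ 1.0000 ✗
  (1.5, 1.5, 330°): beam 1 = 0.5176 ≠ 1.0000 ✗
  …
  (1.5, 7.5, 15°): r_1=1.0000, r_2=5.1962, r_3=0.5774, r_4=0.5774 — all match ✓
Unique over the lattice → pose = (1.5, 7.5, 15°).

(x, y, θ) = (1.5, 7.5, 15°)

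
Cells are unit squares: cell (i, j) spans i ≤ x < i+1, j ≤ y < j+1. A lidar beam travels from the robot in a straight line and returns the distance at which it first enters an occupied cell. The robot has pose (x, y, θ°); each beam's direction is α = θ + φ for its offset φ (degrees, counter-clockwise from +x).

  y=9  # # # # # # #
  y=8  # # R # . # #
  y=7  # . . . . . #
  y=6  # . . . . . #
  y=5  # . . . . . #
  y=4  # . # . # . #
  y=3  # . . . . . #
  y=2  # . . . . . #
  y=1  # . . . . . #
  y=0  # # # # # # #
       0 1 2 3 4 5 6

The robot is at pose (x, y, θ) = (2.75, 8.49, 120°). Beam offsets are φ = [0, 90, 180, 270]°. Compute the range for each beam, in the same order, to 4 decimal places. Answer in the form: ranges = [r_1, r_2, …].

beam 1: φ=0°, α=120°
  d=(-0.5000,0.8660)  start (2,8)  tX=1.5000 tY=0.5889  stride 1/|dx|=2.0000 1/|dy|=1.1547
    cross y-line → (2,9), t=0.5889 (wall)
  → r_1 = 0.5889
beam 2: φ=90°, α=210°
  d=(-0.8660,-0.5000)  start (2,8)  tX=0.8660 tY=0.9800  stride 1/|dx|=1.1547 1/|dy|=2.0000
    cross x-line → (1,8), t=0.8660 (wall)
  → r_2 = 0.8660
beam 3: φ=180°, α=300°
  d=(0.5000,-0.8660)  start (2,8)  tX=0.5000 tY=0.5658  stride 1/|dx|=2.0000 1/|dy|=1.1547
    cross x-line → (3,8), t=0.5000 (wall)
  → r_3 = 0.5000
beam 4: φ=270°, α=30°
  d=(0.8660,0.5000)  start (2,8)  tX=0.2887 tY=1.0200  stride 1/|dx|=1.1547 1/|dy|=2.0000
    cross x-line → (3,8), t=0.2887 (wall)
  → r_4 = 0.2887

ranges = [0.5889, 0.8660, 0.5000, 0.2887]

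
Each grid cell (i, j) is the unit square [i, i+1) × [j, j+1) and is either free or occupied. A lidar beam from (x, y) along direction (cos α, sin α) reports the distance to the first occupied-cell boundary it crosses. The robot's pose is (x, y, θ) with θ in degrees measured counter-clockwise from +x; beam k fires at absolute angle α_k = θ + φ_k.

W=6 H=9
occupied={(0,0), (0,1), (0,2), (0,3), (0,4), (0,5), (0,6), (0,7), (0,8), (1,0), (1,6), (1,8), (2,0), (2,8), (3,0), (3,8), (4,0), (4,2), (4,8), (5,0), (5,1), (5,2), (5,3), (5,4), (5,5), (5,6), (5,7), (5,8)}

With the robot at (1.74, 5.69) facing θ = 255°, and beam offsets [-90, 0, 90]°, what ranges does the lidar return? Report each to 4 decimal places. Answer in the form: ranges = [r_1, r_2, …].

beam 1: φ=-90°, α=165°
  dir = (cos 165°, sin 165°) = (-0.9659, 0.2588); from cell (1,5)
  next x-line at t=0.7661, next y-line at t=1.1977; Δt_x=1.0353, Δt_y=3.8637
    x: enter (0,5) at t=0.7661 ← occupied
  → r_1 = 0.7661
beam 2: φ=0°, α=255°
  dir = (cos 255°, sin 255°) = (-0.2588, -0.9659); from cell (1,5)
  next x-line at t=2.8591, next y-line at t=0.7143; Δt_x=3.8637, Δt_y=1.0353
    y: enter (1,4) at t=0.7143
    y: enter (1,3) at t=1.7496
    y: enter (1,2) at t=2.7849
    x: enter (0,2) at t=2.8591 ← occupied
  → r_2 = 2.8591
beam 3: φ=90°, α=345°
  dir = (cos 345°, sin 345°) = (0.9659, -0.2588); from cell (1,5)
  next x-line at t=0.2692, next y-line at t=2.6660; Δt_x=1.0353, Δt_y=3.8637
    x: enter (2,5) at t=0.2692
    x: enter (3,5) at t=1.3044
    x: enter (4,5) at t=2.3397
    y: enter (4,4) at t=2.6660
    x: enter (5,4) at t=3.3750 ← occupied
  → r_3 = 3.3750

ranges = [0.7661, 2.8591, 3.3750]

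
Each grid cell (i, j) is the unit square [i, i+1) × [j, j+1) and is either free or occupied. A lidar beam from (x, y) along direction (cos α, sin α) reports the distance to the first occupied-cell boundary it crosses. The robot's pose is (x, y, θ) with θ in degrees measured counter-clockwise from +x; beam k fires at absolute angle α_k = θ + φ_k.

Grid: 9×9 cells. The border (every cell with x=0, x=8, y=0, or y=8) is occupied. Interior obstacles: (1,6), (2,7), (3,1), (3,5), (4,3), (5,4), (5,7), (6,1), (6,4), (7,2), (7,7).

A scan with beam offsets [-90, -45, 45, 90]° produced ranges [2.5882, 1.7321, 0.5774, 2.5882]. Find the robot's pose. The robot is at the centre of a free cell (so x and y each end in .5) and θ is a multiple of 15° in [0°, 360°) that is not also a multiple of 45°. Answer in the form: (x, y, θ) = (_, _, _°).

Enumerate (i+0.5, j+0.5, θ) over the 38 free cells and 16 admissible headings. For each, cast all 4 beams and compare to the given ranges.
  (4.5, 2.5, 330°): beam 1 = 1.0000 ≠ 2.5882 ✗
  (6.5, 2.5, 120°): beam 1 = 0.5774 ≠ 2.5882 ✗
  (2.5, 2.5, 195°): beam 1 = 3.6235 ≠ 2.5882 ✗
  …
  (5.5, 6.5, 75°): r_1=2.5882, r_2=1.7321, r_3=0.5774, r_4=2.5882 — all match ✓
No second candidate reproduces the full scan.

(x, y, θ) = (5.5, 6.5, 75°)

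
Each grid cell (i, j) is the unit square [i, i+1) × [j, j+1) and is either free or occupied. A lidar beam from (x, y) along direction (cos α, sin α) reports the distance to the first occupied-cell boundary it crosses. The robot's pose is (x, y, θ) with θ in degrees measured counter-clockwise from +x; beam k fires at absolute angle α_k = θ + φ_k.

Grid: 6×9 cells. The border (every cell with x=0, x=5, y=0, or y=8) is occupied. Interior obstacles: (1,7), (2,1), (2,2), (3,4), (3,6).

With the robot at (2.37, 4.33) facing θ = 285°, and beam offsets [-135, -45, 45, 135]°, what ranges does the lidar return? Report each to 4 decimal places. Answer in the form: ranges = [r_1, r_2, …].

beam 1: φ=-135°, α=150°
  d=(-0.8660,0.5000)  start (2,4)  tX=0.4272 tY=1.3400  stride 1/|dx|=1.1547 1/|dy|=2.0000
    cross x-line → (1,4), t=0.4272
    cross y-line → (1,5), t=1.3400
    cross x-line → (0,5), t=1.5819 (wall)
  → r_1 = 1.5819
beam 2: φ=-45°, α=240°
  d=(-0.5000,-0.8660)  start (2,4)  tX=0.7400 tY=0.3811  stride 1/|dx|=2.0000 1/|dy|=1.1547
    cross y-line → (2,3), t=0.3811
    cross x-line → (1,3), t=0.7400
    cross y-line → (1,2), t=1.5358
    cross y-line → (1,1), t=2.6905
    cross x-line → (0,1), t=2.7400 (wall)
  → r_2 = 2.7400
beam 3: φ=45°, α=330°
  d=(0.8660,-0.5000)  start (2,4)  tX=0.7275 tY=0.6600  stride 1/|dx|=1.1547 1/|dy|=2.0000
    cross y-line → (2,3), t=0.6600
    cross x-line → (3,3), t=0.7275
    cross x-line → (4,3), t=1.8822
    cross y-line → (4,2), t=2.6600
    cross x-line → (5,2), t=3.0369 (wall)
  → r_3 = 3.0369
beam 4: φ=135°, α=60°
  d=(0.5000,0.8660)  start (2,4)  tX=1.2600 tY=0.7736  stride 1/|dx|=2.0000 1/|dy|=1.1547
    cross y-line → (2,5), t=0.7736
    cross x-line → (3,5), t=1.2600
    cross y-line → (3,6), t=1.9283 (wall)
  → r_4 = 1.9283

ranges = [1.5819, 2.7400, 3.0369, 1.9283]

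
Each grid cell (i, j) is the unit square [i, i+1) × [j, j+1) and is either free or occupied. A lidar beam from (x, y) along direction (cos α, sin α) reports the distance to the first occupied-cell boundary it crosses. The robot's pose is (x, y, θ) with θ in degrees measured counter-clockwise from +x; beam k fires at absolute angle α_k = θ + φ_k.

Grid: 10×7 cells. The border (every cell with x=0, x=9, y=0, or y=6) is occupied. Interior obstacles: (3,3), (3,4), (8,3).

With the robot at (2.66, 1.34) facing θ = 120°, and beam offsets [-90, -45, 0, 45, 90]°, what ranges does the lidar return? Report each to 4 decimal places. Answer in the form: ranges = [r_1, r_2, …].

ranges = [7.3208, 1.7186, 3.3200, 1.7186, 0.6800]

beam 1: φ=-90°, α=30°
  cosα=0.8660 sinα=0.5000 | (2,1) | tMaxX 0.3926 tMaxY 1.3200 | tΔX 1.1547 tΔY 2.0000
    t=0.3926 [x] (3,1)
    t=1.3200 [y] (3,2)
    t=1.5473 [x] (4,2)
    t=2.7020 [x] (5,2)
    t=3.3200 [y] (5,3)
    t=3.8567 [x] (6,3)
    t=5.0114 [x] (7,3)
    t=5.3200 [y] (7,4)
    t=6.1661 [x] (8,4)
    t=7.3200 [y] (8,5)
    t=7.3208 [x] (9,5) — stop
  → r_1 = 7.3208
beam 2: φ=-45°, α=75°
  cosα=0.2588 sinα=0.9659 | (2,1) | tMaxX 1.3137 tMaxY 0.6833 | tΔX 3.8637 tΔY 1.0353
    t=0.6833 [y] (2,2)
    t=1.3137 [x] (3,2)
    t=1.7186 [y] (3,3) — stop
  → r_2 = 1.7186
beam 3: φ=0°, α=120°
  cosα=-0.5000 sinα=0.8660 | (2,1) | tMaxX 1.3200 tMaxY 0.7621 | tΔX 2.0000 tΔY 1.1547
    t=0.7621 [y] (2,2)
    t=1.3200 [x] (1,2)
    t=1.9168 [y] (1,3)
    t=3.0715 [y] (1,4)
    t=3.3200 [x] (0,4) — stop
  → r_3 = 3.3200
beam 4: φ=45°, α=165°
  cosα=-0.9659 sinα=0.2588 | (2,1) | tMaxX 0.6833 tMaxY 2.5500 | tΔX 1.0353 tΔY 3.8637
    t=0.6833 [x] (1,1)
    t=1.7186 [x] (0,1) — stop
  → r_4 = 1.7186
beam 5: φ=90°, α=210°
  cosα=-0.8660 sinα=-0.5000 | (2,1) | tMaxX 0.7621 tMaxY 0.6800 | tΔX 1.1547 tΔY 2.0000
    t=0.6800 [y] (2,0) — stop
  → r_5 = 0.6800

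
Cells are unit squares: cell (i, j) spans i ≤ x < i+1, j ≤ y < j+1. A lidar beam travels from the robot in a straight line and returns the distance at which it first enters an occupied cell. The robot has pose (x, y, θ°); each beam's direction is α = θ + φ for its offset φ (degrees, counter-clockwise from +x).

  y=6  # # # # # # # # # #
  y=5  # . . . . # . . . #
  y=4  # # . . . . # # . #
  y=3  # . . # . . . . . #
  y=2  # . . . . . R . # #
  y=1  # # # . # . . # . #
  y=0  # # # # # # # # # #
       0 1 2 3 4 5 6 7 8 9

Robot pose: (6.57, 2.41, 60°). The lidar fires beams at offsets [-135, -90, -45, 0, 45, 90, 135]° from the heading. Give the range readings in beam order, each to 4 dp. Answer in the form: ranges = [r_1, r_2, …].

ranges = [1.4597, 0.8200, 1.4804, 1.8360, 1.6461, 2.9676, 1.6254]

beam 1: φ=-135°, α=285°
  direction (0.2588, -0.9659); cell (6,2); t to first gridline: x 1.6614, y 0.4245 (then +3.8637 / +1.0353)
    (6,1) via y @ 0.4245
    (6,0) via y @ 1.4597  # hit
  → r_1 = 1.4597
beam 2: φ=-90°, α=330°
  direction (0.8660, -0.5000); cell (6,2); t to first gridline: x 0.4965, y 0.8200 (then +1.1547 / +2.0000)
    (7,2) via x @ 0.4965
    (7,1) via y @ 0.8200  # hit
  → r_2 = 0.8200
beam 3: φ=-45°, α=15°
  direction (0.9659, 0.2588); cell (6,2); t to first gridline: x 0.4452, y 2.2796 (then +1.0353 / +3.8637)
    (7,2) via x @ 0.4452
    (8,2) via x @ 1.4804  # hit
  → r_3 = 1.4804
beam 4: φ=0°, α=60°
  direction (0.5000, 0.8660); cell (6,2); t to first gridline: x 0.8600, y 0.6813 (then +2.0000 / +1.1547)
    (6,3) via y @ 0.6813
    (7,3) via x @ 0.8600
    (7,4) via y @ 1.8360  # hit
  → r_4 = 1.8360
beam 5: φ=45°, α=105°
  direction (-0.2588, 0.9659); cell (6,2); t to first gridline: x 2.2023, y 0.6108 (then +3.8637 / +1.0353)
    (6,3) via y @ 0.6108
    (6,4) via y @ 1.6461  # hit
  → r_5 = 1.6461
beam 6: φ=90°, α=150°
  direction (-0.8660, 0.5000); cell (6,2); t to first gridline: x 0.6582, y 1.1800 (then +1.1547 / +2.0000)
    (5,2) via x @ 0.6582
    (5,3) via y @ 1.1800
    (4,3) via x @ 1.8129
    (3,3) via x @ 2.9676  # hit
  → r_6 = 2.9676
beam 7: φ=135°, α=195°
  direction (-0.9659, -0.2588); cell (6,2); t to first gridline: x 0.5901, y 1.5841 (then +1.0353 / +3.8637)
    (5,2) via x @ 0.5901
    (5,1) via y @ 1.5841
    (4,1) via x @ 1.6254  # hit
  → r_7 = 1.6254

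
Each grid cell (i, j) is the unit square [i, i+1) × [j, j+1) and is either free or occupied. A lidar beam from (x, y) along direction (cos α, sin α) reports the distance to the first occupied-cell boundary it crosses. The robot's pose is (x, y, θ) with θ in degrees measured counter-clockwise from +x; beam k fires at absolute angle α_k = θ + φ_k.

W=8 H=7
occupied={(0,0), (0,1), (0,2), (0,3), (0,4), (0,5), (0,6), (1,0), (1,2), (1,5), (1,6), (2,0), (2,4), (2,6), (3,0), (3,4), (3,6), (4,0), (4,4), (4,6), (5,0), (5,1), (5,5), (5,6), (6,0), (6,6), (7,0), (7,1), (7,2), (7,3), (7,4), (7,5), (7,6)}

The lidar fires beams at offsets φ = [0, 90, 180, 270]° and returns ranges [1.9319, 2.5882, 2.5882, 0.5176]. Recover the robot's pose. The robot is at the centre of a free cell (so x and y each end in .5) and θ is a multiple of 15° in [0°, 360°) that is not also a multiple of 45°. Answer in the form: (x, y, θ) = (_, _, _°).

Candidates: 23 free-cell centres × 16 headings = 368 poses. Raycast each; keep the one whose scan matches to 4 dp.
  (6.5, 3.5, 105°): beam 2 = 4.6587 ≠ 2.5882 ✗
  (2.5, 2.5, 75°): beam 1 = 1.5529 ≠ 1.9319 ✗
  (1.5, 1.5, 150°): beam 1 = 0.5774 ≠ 1.9319 ✗
  (4.5, 5.5, 60°): beam 1 = 0.5774 ≠ 1.9319 ✗
  (4.5, 5.5, 345°): beam 1 = 0.5176 ≠ 1.9319 ✗
  …
  (4.5, 3.5, 165°): r_1=1.9319, r_2=2.5882, r_3=2.5882, r_4=0.5176 — all match ✓
No second candidate reproduces the full scan.

(x, y, θ) = (4.5, 3.5, 165°)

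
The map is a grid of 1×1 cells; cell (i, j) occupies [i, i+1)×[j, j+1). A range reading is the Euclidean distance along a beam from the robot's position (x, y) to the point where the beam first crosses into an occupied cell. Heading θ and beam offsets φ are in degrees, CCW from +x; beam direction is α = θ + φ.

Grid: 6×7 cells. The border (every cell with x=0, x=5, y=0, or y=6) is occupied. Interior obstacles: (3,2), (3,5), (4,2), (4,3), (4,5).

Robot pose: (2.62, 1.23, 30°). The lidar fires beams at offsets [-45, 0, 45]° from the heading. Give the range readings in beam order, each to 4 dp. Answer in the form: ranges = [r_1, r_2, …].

ranges = [0.8887, 1.5400, 1.4682]

beam 1: φ=-45°, α=345°
  d=(0.9659,-0.2588)  start (2,1)  tX=0.3934 tY=0.8887  stride 1/|dx|=1.0353 1/|dy|=3.8637
    cross x-line → (3,1), t=0.3934
    cross y-line → (3,0), t=0.8887 (wall)
  → r_1 = 0.8887
beam 2: φ=0°, α=30°
  d=(0.8660,0.5000)  start (2,1)  tX=0.4388 tY=1.5400  stride 1/|dx|=1.1547 1/|dy|=2.0000
    cross x-line → (3,1), t=0.4388
    cross y-line → (3,2), t=1.5400 (wall)
  → r_2 = 1.5400
beam 3: φ=45°, α=75°
  d=(0.2588,0.9659)  start (2,1)  tX=1.4682 tY=0.7972  stride 1/|dx|=3.8637 1/|dy|=1.0353
    cross y-line → (2,2), t=0.7972
    cross x-line → (3,2), t=1.4682 (wall)
  → r_3 = 1.4682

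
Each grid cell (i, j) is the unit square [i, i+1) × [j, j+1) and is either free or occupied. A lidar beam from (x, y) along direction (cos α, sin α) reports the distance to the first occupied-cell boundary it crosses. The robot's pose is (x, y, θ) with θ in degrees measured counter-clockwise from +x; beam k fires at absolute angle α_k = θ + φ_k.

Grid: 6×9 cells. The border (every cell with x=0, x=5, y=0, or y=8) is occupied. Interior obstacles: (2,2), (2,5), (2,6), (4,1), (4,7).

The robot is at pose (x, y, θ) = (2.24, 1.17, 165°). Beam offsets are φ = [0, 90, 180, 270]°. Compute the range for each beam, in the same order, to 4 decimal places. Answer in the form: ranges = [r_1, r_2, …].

beam 1: φ=0°, α=165°
  cosα=-0.9659 sinα=0.2588 | (2,1) | tMaxX 0.2485 tMaxY 3.2069 | tΔX 1.0353 tΔY 3.8637
    t=0.2485 [x] (1,1)
    t=1.2837 [x] (0,1) — stop
  → r_1 = 1.2837
beam 2: φ=90°, α=255°
  cosα=-0.2588 sinα=-0.9659 | (2,1) | tMaxX 0.9273 tMaxY 0.1760 | tΔX 3.8637 tΔY 1.0353
    t=0.1760 [y] (2,0) — stop
  → r_2 = 0.1760
beam 3: φ=180°, α=345°
  cosα=0.9659 sinα=-0.2588 | (2,1) | tMaxX 0.7868 tMaxY 0.6568 | tΔX 1.0353 tΔY 3.8637
    t=0.6568 [y] (2,0) — stop
  → r_3 = 0.6568
beam 4: φ=270°, α=75°
  cosα=0.2588 sinα=0.9659 | (2,1) | tMaxX 2.9364 tMaxY 0.8593 | tΔX 3.8637 tΔY 1.0353
    t=0.8593 [y] (2,2) — stop
  → r_4 = 0.8593

ranges = [1.2837, 0.1760, 0.6568, 0.8593]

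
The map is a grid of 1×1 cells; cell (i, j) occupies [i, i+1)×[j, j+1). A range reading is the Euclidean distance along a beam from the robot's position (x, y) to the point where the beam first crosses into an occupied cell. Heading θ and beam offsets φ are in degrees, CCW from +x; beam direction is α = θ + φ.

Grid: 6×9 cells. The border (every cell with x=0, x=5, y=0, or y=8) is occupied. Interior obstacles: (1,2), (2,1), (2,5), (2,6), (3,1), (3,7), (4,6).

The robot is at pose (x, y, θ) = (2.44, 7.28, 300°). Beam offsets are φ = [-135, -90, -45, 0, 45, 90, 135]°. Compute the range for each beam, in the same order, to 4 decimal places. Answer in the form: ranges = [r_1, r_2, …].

ranges = [1.4908, 1.6628, 0.2899, 0.3233, 0.5798, 0.6466, 0.7454]

beam 1: φ=-135°, α=165°
  d=(-0.9659,0.2588)  start (2,7)  tX=0.4555 tY=2.7819  stride 1/|dx|=1.0353 1/|dy|=3.8637
    cross x-line → (1,7), t=0.4555
    cross x-line → (0,7), t=1.4908 (wall)
  → r_1 = 1.4908
beam 2: φ=-90°, α=210°
  d=(-0.8660,-0.5000)  start (2,7)  tX=0.5081 tY=0.5600  stride 1/|dx|=1.1547 1/|dy|=2.0000
    cross x-line → (1,7), t=0.5081
    cross y-line → (1,6), t=0.5600
    cross x-line → (0,6), t=1.6628 (wall)
  → r_2 = 1.6628
beam 3: φ=-45°, α=255°
  d=(-0.2588,-0.9659)  start (2,7)  tX=1.7000 tY=0.2899  stride 1/|dx|=3.8637 1/|dy|=1.0353
    cross y-line → (2,6), t=0.2899 (wall)
  → r_3 = 0.2899
beam 4: φ=0°, α=300°
  d=(0.5000,-0.8660)  start (2,7)  tX=1.1200 tY=0.3233  stride 1/|dx|=2.0000 1/|dy|=1.1547
    cross y-line → (2,6), t=0.3233 (wall)
  → r_4 = 0.3233
beam 5: φ=45°, α=345°
  d=(0.9659,-0.2588)  start (2,7)  tX=0.5798 tY=1.0818  stride 1/|dx|=1.0353 1/|dy|=3.8637
    cross x-line → (3,7), t=0.5798 (wall)
  → r_5 = 0.5798
beam 6: φ=90°, α=30°
  d=(0.8660,0.5000)  start (2,7)  tX=0.6466 tY=1.4400  stride 1/|dx|=1.1547 1/|dy|=2.0000
    cross x-line → (3,7), t=0.6466 (wall)
  → r_6 = 0.6466
beam 7: φ=135°, α=75°
  d=(0.2588,0.9659)  start (2,7)  tX=2.1637 tY=0.7454  stride 1/|dx|=3.8637 1/|dy|=1.0353
    cross y-line → (2,8), t=0.7454 (wall)
  → r_7 = 0.7454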